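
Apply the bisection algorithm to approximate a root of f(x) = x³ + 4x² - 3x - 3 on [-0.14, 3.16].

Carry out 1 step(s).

f(x) = x³ + 4x² - 3x - 3
Initial interval: [-0.14, 3.16]

Iteration 1:
  c_1 = (-0.140000 + 3.160000)/2 = 1.510000
  f(c_1) = f(1.510000) = 5.033351
  f(a) × f(c) < 0, new interval: [-0.140000, 1.510000]

After 1 iteration(s), the approximation is c_1 = 1.510000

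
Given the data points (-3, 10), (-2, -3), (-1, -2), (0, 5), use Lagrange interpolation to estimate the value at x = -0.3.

Lagrange interpolation formula:
P(x) = Σ yᵢ × Lᵢ(x)
where Lᵢ(x) = Π_{j≠i} (x - xⱼ)/(xᵢ - xⱼ)

L_0(-0.3) = (-0.3 - (-2))/(-3 - (-2)) × (-0.3 - (-1))/(-3 - (-1)) × (-0.3 - 0)/(-3 - 0) = 0.059500
L_1(-0.3) = (-0.3 - (-3))/(-2 - (-3)) × (-0.3 - (-1))/(-2 - (-1)) × (-0.3 - 0)/(-2 - 0) = -0.283500
L_2(-0.3) = (-0.3 - (-3))/(-1 - (-3)) × (-0.3 - (-2))/(-1 - (-2)) × (-0.3 - 0)/(-1 - 0) = 0.688500
L_3(-0.3) = (-0.3 - (-3))/(0 - (-3)) × (-0.3 - (-2))/(0 - (-2)) × (-0.3 - (-1))/(0 - (-1)) = 0.535500

P(-0.3) = 10×L_0(-0.3) + (-3)×L_1(-0.3) + (-2)×L_2(-0.3) + 5×L_3(-0.3)
P(-0.3) = 2.746000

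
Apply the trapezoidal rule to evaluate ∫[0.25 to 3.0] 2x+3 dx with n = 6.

f(x) = 2x+3
a = 0.25, b = 3.0, n = 6
h = (b - a)/n = 0.458333

Trapezoidal rule: (h/2)[f(x₀) + 2f(x₁) + 2f(x₂) + ... + f(xₙ)]

x_0 = 0.2500, f(x_0) = 3.500000, coefficient = 1
x_1 = 0.7083, f(x_1) = 4.416667, coefficient = 2
x_2 = 1.1667, f(x_2) = 5.333333, coefficient = 2
x_3 = 1.6250, f(x_3) = 6.250000, coefficient = 2
x_4 = 2.0833, f(x_4) = 7.166667, coefficient = 2
x_5 = 2.5417, f(x_5) = 8.083333, coefficient = 2
x_6 = 3.0000, f(x_6) = 9.000000, coefficient = 1

I ≈ (0.458333/2) × 75.000000 = 17.187500
Exact value: 17.187500
Error: 0.000000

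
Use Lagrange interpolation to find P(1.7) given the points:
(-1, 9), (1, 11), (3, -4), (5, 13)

Lagrange interpolation formula:
P(x) = Σ yᵢ × Lᵢ(x)
where Lᵢ(x) = Π_{j≠i} (x - xⱼ)/(xᵢ - xⱼ)

L_0(1.7) = (1.7 - 1)/(-1 - 1) × (1.7 - 3)/(-1 - 3) × (1.7 - 5)/(-1 - 5) = -0.062562
L_1(1.7) = (1.7 - (-1))/(1 - (-1)) × (1.7 - 3)/(1 - 3) × (1.7 - 5)/(1 - 5) = 0.723938
L_2(1.7) = (1.7 - (-1))/(3 - (-1)) × (1.7 - 1)/(3 - 1) × (1.7 - 5)/(3 - 5) = 0.389812
L_3(1.7) = (1.7 - (-1))/(5 - (-1)) × (1.7 - 1)/(5 - 1) × (1.7 - 3)/(5 - 3) = -0.051188

P(1.7) = 9×L_0(1.7) + 11×L_1(1.7) + (-4)×L_2(1.7) + 13×L_3(1.7)
P(1.7) = 5.175562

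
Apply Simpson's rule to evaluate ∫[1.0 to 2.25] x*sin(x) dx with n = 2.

f(x) = x*sin(x)
a = 1.0, b = 2.25, n = 2
h = (b - a)/n = 0.625000

Simpson's rule: (h/3)[f(x₀) + 4f(x₁) + 2f(x₂) + ... + f(xₙ)]

x_0 = 1.0000, f(x_0) = 0.841471, coefficient = 1
x_1 = 1.6250, f(x_1) = 1.622613, coefficient = 4
x_2 = 2.2500, f(x_2) = 1.750665, coefficient = 1

I ≈ (0.625000/3) × 9.082589 = 1.892206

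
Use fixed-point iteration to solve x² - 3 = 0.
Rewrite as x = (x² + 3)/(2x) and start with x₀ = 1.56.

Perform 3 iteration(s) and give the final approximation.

Equation: x² - 3 = 0
Fixed-point form: x = (x² + 3)/(2x)
x₀ = 1.56

x_1 = g(1.560000) = 1.741538
x_2 = g(1.741538) = 1.732077
x_3 = g(1.732077) = 1.732051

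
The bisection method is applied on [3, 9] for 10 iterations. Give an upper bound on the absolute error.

Bisection error bound: |error| ≤ (b-a)/2^n
|error| ≤ (9 - 3)/2^10 = 6/2^10
|error| ≤ 0.0058593750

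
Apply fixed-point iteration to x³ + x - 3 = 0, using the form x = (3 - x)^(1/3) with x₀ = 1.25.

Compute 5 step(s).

Equation: x³ + x - 3 = 0
Fixed-point form: x = (3 - x)^(1/3)
x₀ = 1.25

x_1 = g(1.250000) = 1.205071
x_2 = g(1.205071) = 1.215297
x_3 = g(1.215297) = 1.212985
x_4 = g(1.212985) = 1.213508
x_5 = g(1.213508) = 1.213390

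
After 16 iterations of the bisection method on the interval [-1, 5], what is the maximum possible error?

Bisection error bound: |error| ≤ (b-a)/2^n
|error| ≤ (5 - (-1))/2^16 = 6/2^16
|error| ≤ 0.0000915527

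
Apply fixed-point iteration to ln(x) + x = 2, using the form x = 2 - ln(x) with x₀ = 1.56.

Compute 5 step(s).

Equation: ln(x) + x = 2
Fixed-point form: x = 2 - ln(x)
x₀ = 1.56

x_1 = g(1.560000) = 1.555314
x_2 = g(1.555314) = 1.558322
x_3 = g(1.558322) = 1.556390
x_4 = g(1.556390) = 1.557631
x_5 = g(1.557631) = 1.556834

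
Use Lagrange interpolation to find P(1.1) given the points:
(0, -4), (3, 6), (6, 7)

Lagrange interpolation formula:
P(x) = Σ yᵢ × Lᵢ(x)
where Lᵢ(x) = Π_{j≠i} (x - xⱼ)/(xᵢ - xⱼ)

L_0(1.1) = (1.1 - 3)/(0 - 3) × (1.1 - 6)/(0 - 6) = 0.517222
L_1(1.1) = (1.1 - 0)/(3 - 0) × (1.1 - 6)/(3 - 6) = 0.598889
L_2(1.1) = (1.1 - 0)/(6 - 0) × (1.1 - 3)/(6 - 3) = -0.116111

P(1.1) = (-4)×L_0(1.1) + 6×L_1(1.1) + 7×L_2(1.1)
P(1.1) = 0.711667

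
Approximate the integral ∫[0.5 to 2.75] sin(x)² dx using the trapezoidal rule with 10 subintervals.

f(x) = sin(x)²
a = 0.5, b = 2.75, n = 10
h = (b - a)/n = 0.225000

Trapezoidal rule: (h/2)[f(x₀) + 2f(x₁) + 2f(x₂) + ... + f(xₙ)]

x_0 = 0.5000, f(x_0) = 0.229849, coefficient = 1
x_1 = 0.7250, f(x_1) = 0.439749, coefficient = 2
x_2 = 0.9500, f(x_2) = 0.661645, coefficient = 2
x_3 = 1.1750, f(x_3) = 0.851357, coefficient = 2
x_4 = 1.4000, f(x_4) = 0.971111, coefficient = 2
x_5 = 1.6250, f(x_5) = 0.997065, coefficient = 2
x_6 = 1.8500, f(x_6) = 0.924050, coefficient = 2
x_7 = 2.0750, f(x_7) = 0.766604, coefficient = 2
x_8 = 2.3000, f(x_8) = 0.556076, coefficient = 2
x_9 = 2.5250, f(x_9) = 0.334383, coefficient = 2
x_10 = 2.7500, f(x_10) = 0.145665, coefficient = 1

I ≈ (0.225000/2) × 13.379593 = 1.505204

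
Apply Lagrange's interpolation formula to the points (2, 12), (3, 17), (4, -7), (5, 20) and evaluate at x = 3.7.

Lagrange interpolation formula:
P(x) = Σ yᵢ × Lᵢ(x)
where Lᵢ(x) = Π_{j≠i} (x - xⱼ)/(xᵢ - xⱼ)

L_0(3.7) = (3.7 - 3)/(2 - 3) × (3.7 - 4)/(2 - 4) × (3.7 - 5)/(2 - 5) = -0.045500
L_1(3.7) = (3.7 - 2)/(3 - 2) × (3.7 - 4)/(3 - 4) × (3.7 - 5)/(3 - 5) = 0.331500
L_2(3.7) = (3.7 - 2)/(4 - 2) × (3.7 - 3)/(4 - 3) × (3.7 - 5)/(4 - 5) = 0.773500
L_3(3.7) = (3.7 - 2)/(5 - 2) × (3.7 - 3)/(5 - 3) × (3.7 - 4)/(5 - 4) = -0.059500

P(3.7) = 12×L_0(3.7) + 17×L_1(3.7) + (-7)×L_2(3.7) + 20×L_3(3.7)
P(3.7) = -1.515000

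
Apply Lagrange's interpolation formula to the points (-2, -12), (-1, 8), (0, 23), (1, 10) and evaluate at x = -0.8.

Lagrange interpolation formula:
P(x) = Σ yᵢ × Lᵢ(x)
where Lᵢ(x) = Π_{j≠i} (x - xⱼ)/(xᵢ - xⱼ)

L_0(-0.8) = (-0.8 - (-1))/(-2 - (-1)) × (-0.8 - 0)/(-2 - 0) × (-0.8 - 1)/(-2 - 1) = -0.048000
L_1(-0.8) = (-0.8 - (-2))/(-1 - (-2)) × (-0.8 - 0)/(-1 - 0) × (-0.8 - 1)/(-1 - 1) = 0.864000
L_2(-0.8) = (-0.8 - (-2))/(0 - (-2)) × (-0.8 - (-1))/(0 - (-1)) × (-0.8 - 1)/(0 - 1) = 0.216000
L_3(-0.8) = (-0.8 - (-2))/(1 - (-2)) × (-0.8 - (-1))/(1 - (-1)) × (-0.8 - 0)/(1 - 0) = -0.032000

P(-0.8) = (-12)×L_0(-0.8) + 8×L_1(-0.8) + 23×L_2(-0.8) + 10×L_3(-0.8)
P(-0.8) = 12.136000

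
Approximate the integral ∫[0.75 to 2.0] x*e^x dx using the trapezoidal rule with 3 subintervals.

f(x) = x*e^x
a = 0.75, b = 2.0, n = 3
h = (b - a)/n = 0.416667

Trapezoidal rule: (h/2)[f(x₀) + 2f(x₁) + 2f(x₂) + ... + f(xₙ)]

x_0 = 0.7500, f(x_0) = 1.587750, coefficient = 1
x_1 = 1.1667, f(x_1) = 3.746482, coefficient = 2
x_2 = 1.5833, f(x_2) = 7.712679, coefficient = 2
x_3 = 2.0000, f(x_3) = 14.778112, coefficient = 1

I ≈ (0.416667/2) × 39.284186 = 8.184205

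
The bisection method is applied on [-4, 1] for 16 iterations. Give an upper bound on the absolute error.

Bisection error bound: |error| ≤ (b-a)/2^n
|error| ≤ (1 - (-4))/2^16 = 5/2^16
|error| ≤ 0.0000762939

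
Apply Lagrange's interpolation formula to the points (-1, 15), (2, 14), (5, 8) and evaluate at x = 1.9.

Lagrange interpolation formula:
P(x) = Σ yᵢ × Lᵢ(x)
where Lᵢ(x) = Π_{j≠i} (x - xⱼ)/(xᵢ - xⱼ)

L_0(1.9) = (1.9 - 2)/(-1 - 2) × (1.9 - 5)/(-1 - 5) = 0.017222
L_1(1.9) = (1.9 - (-1))/(2 - (-1)) × (1.9 - 5)/(2 - 5) = 0.998889
L_2(1.9) = (1.9 - (-1))/(5 - (-1)) × (1.9 - 2)/(5 - 2) = -0.016111

P(1.9) = 15×L_0(1.9) + 14×L_1(1.9) + 8×L_2(1.9)
P(1.9) = 14.113889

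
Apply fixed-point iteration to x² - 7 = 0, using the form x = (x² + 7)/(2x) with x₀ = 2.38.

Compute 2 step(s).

Equation: x² - 7 = 0
Fixed-point form: x = (x² + 7)/(2x)
x₀ = 2.38

x_1 = g(2.380000) = 2.660588
x_2 = g(2.660588) = 2.645793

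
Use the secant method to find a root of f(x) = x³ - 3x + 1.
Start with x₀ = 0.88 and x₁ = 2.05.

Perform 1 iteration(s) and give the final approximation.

f(x) = x³ - 3x + 1
x₀ = 0.88, x₁ = 2.05

Secant formula: x_{n+1} = x_n - f(x_n)(x_n - x_{n-1})/(f(x_n) - f(x_{n-1}))

Iteration 1:
  f(0.880000) = -0.958528
  f(2.050000) = 3.465125
  x_2 = 2.050000 - 3.465125×(2.050000 - 0.880000)/(3.465125 - (-0.958528))
       = 1.133518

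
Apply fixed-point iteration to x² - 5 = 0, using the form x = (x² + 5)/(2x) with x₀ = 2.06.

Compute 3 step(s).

Equation: x² - 5 = 0
Fixed-point form: x = (x² + 5)/(2x)
x₀ = 2.06

x_1 = g(2.060000) = 2.243592
x_2 = g(2.243592) = 2.236081
x_3 = g(2.236081) = 2.236068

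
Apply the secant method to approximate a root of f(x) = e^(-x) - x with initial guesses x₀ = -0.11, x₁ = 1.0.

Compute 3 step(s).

f(x) = e^(-x) - x
x₀ = -0.11, x₁ = 1.0

Secant formula: x_{n+1} = x_n - f(x_n)(x_n - x_{n-1})/(f(x_n) - f(x_{n-1}))

Iteration 1:
  f(-0.110000) = 1.226278
  f(1.000000) = -0.632121
  x_2 = 1.000000 - (-0.632121)×(1.000000 - (-0.110000))/(-0.632121 - 1.226278)
       = 0.622442
Iteration 2:
  f(1.000000) = -0.632121
  f(0.622442) = -0.085809
  x_3 = 0.622442 - (-0.085809)×(0.622442 - 1.000000)/(-0.085809 - (-0.632121))
       = 0.563139
Iteration 3:
  f(0.622442) = -0.085809
  f(0.563139) = 0.006280
  x_4 = 0.563139 - 0.006280×(0.563139 - 0.622442)/(0.006280 - (-0.085809))
       = 0.567183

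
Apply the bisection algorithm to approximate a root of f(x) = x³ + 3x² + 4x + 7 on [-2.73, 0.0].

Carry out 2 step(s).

f(x) = x³ + 3x² + 4x + 7
Initial interval: [-2.73, 0.0]

Iteration 1:
  c_1 = (-2.730000 + 0.000000)/2 = -1.365000
  f(c_1) = f(-1.365000) = 4.586373
  f(a) × f(c) < 0, new interval: [-2.730000, -1.365000]
Iteration 2:
  c_2 = (-2.730000 + (-1.365000))/2 = -2.047500
  f(c_2) = f(-2.047500) = 2.803124
  f(a) × f(c) < 0, new interval: [-2.730000, -2.047500]

After 2 iteration(s), the approximation is c_2 = -2.047500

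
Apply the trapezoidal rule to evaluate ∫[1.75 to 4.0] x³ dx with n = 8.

f(x) = x³
a = 1.75, b = 4.0, n = 8
h = (b - a)/n = 0.281250

Trapezoidal rule: (h/2)[f(x₀) + 2f(x₁) + 2f(x₂) + ... + f(xₙ)]

x_0 = 1.7500, f(x_0) = 5.359375, coefficient = 1
x_1 = 2.0312, f(x_1) = 8.380890, coefficient = 2
x_2 = 2.3125, f(x_2) = 12.366455, coefficient = 2
x_3 = 2.5938, f(x_3) = 17.449554, coefficient = 2
x_4 = 2.8750, f(x_4) = 23.763672, coefficient = 2
x_5 = 3.1562, f(x_5) = 31.442291, coefficient = 2
x_6 = 3.4375, f(x_6) = 40.618896, coefficient = 2
x_7 = 3.7188, f(x_7) = 51.426971, coefficient = 2
x_8 = 4.0000, f(x_8) = 64.000000, coefficient = 1

I ≈ (0.281250/2) × 440.256836 = 61.911118
Exact value: 61.655273
Error: 0.255844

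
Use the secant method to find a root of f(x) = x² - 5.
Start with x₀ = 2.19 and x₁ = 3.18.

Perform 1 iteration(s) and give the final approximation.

f(x) = x² - 5
x₀ = 2.19, x₁ = 3.18

Secant formula: x_{n+1} = x_n - f(x_n)(x_n - x_{n-1})/(f(x_n) - f(x_{n-1}))

Iteration 1:
  f(2.190000) = -0.203900
  f(3.180000) = 5.112400
  x_2 = 3.180000 - 5.112400×(3.180000 - 2.190000)/(5.112400 - (-0.203900))
       = 2.227970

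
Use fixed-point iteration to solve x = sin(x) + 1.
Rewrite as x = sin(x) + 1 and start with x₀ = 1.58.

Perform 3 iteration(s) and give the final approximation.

Equation: x = sin(x) + 1
Fixed-point form: x = sin(x) + 1
x₀ = 1.58

x_1 = g(1.580000) = 1.999958
x_2 = g(1.999958) = 1.909315
x_3 = g(1.909315) = 1.943248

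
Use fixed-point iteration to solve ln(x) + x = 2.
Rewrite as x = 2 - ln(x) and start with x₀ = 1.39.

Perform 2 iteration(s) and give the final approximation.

Equation: ln(x) + x = 2
Fixed-point form: x = 2 - ln(x)
x₀ = 1.39

x_1 = g(1.390000) = 1.670696
x_2 = g(1.670696) = 1.486760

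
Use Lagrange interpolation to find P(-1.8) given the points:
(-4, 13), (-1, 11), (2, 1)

Lagrange interpolation formula:
P(x) = Σ yᵢ × Lᵢ(x)
where Lᵢ(x) = Π_{j≠i} (x - xⱼ)/(xᵢ - xⱼ)

L_0(-1.8) = (-1.8 - (-1))/(-4 - (-1)) × (-1.8 - 2)/(-4 - 2) = 0.168889
L_1(-1.8) = (-1.8 - (-4))/(-1 - (-4)) × (-1.8 - 2)/(-1 - 2) = 0.928889
L_2(-1.8) = (-1.8 - (-4))/(2 - (-4)) × (-1.8 - (-1))/(2 - (-1)) = -0.097778

P(-1.8) = 13×L_0(-1.8) + 11×L_1(-1.8) + 1×L_2(-1.8)
P(-1.8) = 12.315556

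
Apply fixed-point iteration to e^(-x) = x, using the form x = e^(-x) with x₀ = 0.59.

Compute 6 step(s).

Equation: e^(-x) = x
Fixed-point form: x = e^(-x)
x₀ = 0.59

x_1 = g(0.590000) = 0.554327
x_2 = g(0.554327) = 0.574459
x_3 = g(0.574459) = 0.563010
x_4 = g(0.563010) = 0.569493
x_5 = g(0.569493) = 0.565812
x_6 = g(0.565812) = 0.567899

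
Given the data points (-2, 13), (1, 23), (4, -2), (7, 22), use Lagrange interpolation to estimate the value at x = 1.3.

Lagrange interpolation formula:
P(x) = Σ yᵢ × Lᵢ(x)
where Lᵢ(x) = Π_{j≠i} (x - xⱼ)/(xᵢ - xⱼ)

L_0(1.3) = (1.3 - 1)/(-2 - 1) × (1.3 - 4)/(-2 - 4) × (1.3 - 7)/(-2 - 7) = -0.028500
L_1(1.3) = (1.3 - (-2))/(1 - (-2)) × (1.3 - 4)/(1 - 4) × (1.3 - 7)/(1 - 7) = 0.940500
L_2(1.3) = (1.3 - (-2))/(4 - (-2)) × (1.3 - 1)/(4 - 1) × (1.3 - 7)/(4 - 7) = 0.104500
L_3(1.3) = (1.3 - (-2))/(7 - (-2)) × (1.3 - 1)/(7 - 1) × (1.3 - 4)/(7 - 4) = -0.016500

P(1.3) = 13×L_0(1.3) + 23×L_1(1.3) + (-2)×L_2(1.3) + 22×L_3(1.3)
P(1.3) = 20.689000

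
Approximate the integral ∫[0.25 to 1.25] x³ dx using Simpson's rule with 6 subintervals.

f(x) = x³
a = 0.25, b = 1.25, n = 6
h = (b - a)/n = 0.166667

Simpson's rule: (h/3)[f(x₀) + 4f(x₁) + 2f(x₂) + ... + f(xₙ)]

x_0 = 0.2500, f(x_0) = 0.015625, coefficient = 1
x_1 = 0.4167, f(x_1) = 0.072338, coefficient = 4
x_2 = 0.5833, f(x_2) = 0.198495, coefficient = 2
x_3 = 0.7500, f(x_3) = 0.421875, coefficient = 4
x_4 = 0.9167, f(x_4) = 0.770255, coefficient = 2
x_5 = 1.0833, f(x_5) = 1.271412, coefficient = 4
x_6 = 1.2500, f(x_6) = 1.953125, coefficient = 1

I ≈ (0.166667/3) × 10.968750 = 0.609375
Exact value: 0.609375
Error: 0.000000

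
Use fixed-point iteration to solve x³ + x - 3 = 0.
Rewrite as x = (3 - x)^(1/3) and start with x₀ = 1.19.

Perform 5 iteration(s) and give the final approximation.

Equation: x³ + x - 3 = 0
Fixed-point form: x = (3 - x)^(1/3)
x₀ = 1.19

x_1 = g(1.190000) = 1.218689
x_2 = g(1.218689) = 1.212216
x_3 = g(1.212216) = 1.213682
x_4 = g(1.213682) = 1.213350
x_5 = g(1.213350) = 1.213426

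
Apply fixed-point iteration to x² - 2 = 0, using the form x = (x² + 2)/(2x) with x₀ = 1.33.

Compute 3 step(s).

Equation: x² - 2 = 0
Fixed-point form: x = (x² + 2)/(2x)
x₀ = 1.33

x_1 = g(1.330000) = 1.416880
x_2 = g(1.416880) = 1.414216
x_3 = g(1.414216) = 1.414214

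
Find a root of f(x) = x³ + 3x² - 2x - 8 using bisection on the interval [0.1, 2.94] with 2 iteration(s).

f(x) = x³ + 3x² - 2x - 8
Initial interval: [0.1, 2.94]

Iteration 1:
  c_1 = (0.100000 + 2.940000)/2 = 1.520000
  f(c_1) = f(1.520000) = -0.596992
  f(a) × f(c) ≥ 0, new interval: [1.520000, 2.940000]
Iteration 2:
  c_2 = (1.520000 + 2.940000)/2 = 2.230000
  f(c_2) = f(2.230000) = 13.548267
  f(a) × f(c) < 0, new interval: [1.520000, 2.230000]

After 2 iteration(s), the approximation is c_2 = 2.230000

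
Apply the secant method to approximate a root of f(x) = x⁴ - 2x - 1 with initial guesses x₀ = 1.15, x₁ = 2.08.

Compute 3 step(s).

f(x) = x⁴ - 2x - 1
x₀ = 1.15, x₁ = 2.08

Secant formula: x_{n+1} = x_n - f(x_n)(x_n - x_{n-1})/(f(x_n) - f(x_{n-1}))

Iteration 1:
  f(1.150000) = -1.550994
  f(2.080000) = 13.557737
  x_2 = 2.080000 - 13.557737×(2.080000 - 1.150000)/(13.557737 - (-1.550994))
       = 1.245470
Iteration 2:
  f(2.080000) = 13.557737
  f(1.245470) = -1.084735
  x_3 = 1.245470 - (-1.084735)×(1.245470 - 2.080000)/(-1.084735 - 13.557737)
       = 1.307293
Iteration 3:
  f(1.245470) = -1.084735
  f(1.307293) = -0.693855
  x_4 = 1.307293 - (-0.693855)×(1.307293 - 1.245470)/(-0.693855 - (-1.084735))
       = 1.417036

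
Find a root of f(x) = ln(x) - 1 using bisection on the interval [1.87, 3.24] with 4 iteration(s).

f(x) = ln(x) - 1
Initial interval: [1.87, 3.24]

Iteration 1:
  c_1 = (1.870000 + 3.240000)/2 = 2.555000
  f(c_1) = f(2.555000) = -0.061948
  f(a) × f(c) ≥ 0, new interval: [2.555000, 3.240000]
Iteration 2:
  c_2 = (2.555000 + 3.240000)/2 = 2.897500
  f(c_2) = f(2.897500) = 0.063848
  f(a) × f(c) < 0, new interval: [2.555000, 2.897500]
Iteration 3:
  c_3 = (2.555000 + 2.897500)/2 = 2.726250
  f(c_3) = f(2.726250) = 0.002927
  f(a) × f(c) < 0, new interval: [2.555000, 2.726250]
Iteration 4:
  c_4 = (2.555000 + 2.726250)/2 = 2.640625
  f(c_4) = f(2.640625) = -0.028984
  f(a) × f(c) ≥ 0, new interval: [2.640625, 2.726250]

After 4 iteration(s), the approximation is c_4 = 2.640625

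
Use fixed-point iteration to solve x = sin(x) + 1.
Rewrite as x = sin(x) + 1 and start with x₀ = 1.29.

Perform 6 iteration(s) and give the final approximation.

Equation: x = sin(x) + 1
Fixed-point form: x = sin(x) + 1
x₀ = 1.29

x_1 = g(1.290000) = 1.960835
x_2 = g(1.960835) = 1.924894
x_3 = g(1.924894) = 1.937960
x_4 = g(1.937960) = 1.933349
x_5 = g(1.933349) = 1.934994
x_6 = g(1.934994) = 1.934410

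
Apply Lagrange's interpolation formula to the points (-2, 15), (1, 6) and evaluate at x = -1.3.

Lagrange interpolation formula:
P(x) = Σ yᵢ × Lᵢ(x)
where Lᵢ(x) = Π_{j≠i} (x - xⱼ)/(xᵢ - xⱼ)

L_0(-1.3) = (-1.3 - 1)/(-2 - 1) = 0.766667
L_1(-1.3) = (-1.3 - (-2))/(1 - (-2)) = 0.233333

P(-1.3) = 15×L_0(-1.3) + 6×L_1(-1.3)
P(-1.3) = 12.900000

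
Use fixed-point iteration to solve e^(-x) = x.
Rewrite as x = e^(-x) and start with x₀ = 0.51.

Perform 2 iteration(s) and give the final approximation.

Equation: e^(-x) = x
Fixed-point form: x = e^(-x)
x₀ = 0.51

x_1 = g(0.510000) = 0.600496
x_2 = g(0.600496) = 0.548540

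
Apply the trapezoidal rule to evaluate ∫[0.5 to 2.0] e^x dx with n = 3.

f(x) = e^x
a = 0.5, b = 2.0, n = 3
h = (b - a)/n = 0.500000

Trapezoidal rule: (h/2)[f(x₀) + 2f(x₁) + 2f(x₂) + ... + f(xₙ)]

x_0 = 0.5000, f(x_0) = 1.648721, coefficient = 1
x_1 = 1.0000, f(x_1) = 2.718282, coefficient = 2
x_2 = 1.5000, f(x_2) = 4.481689, coefficient = 2
x_3 = 2.0000, f(x_3) = 7.389056, coefficient = 1

I ≈ (0.500000/2) × 23.437719 = 5.859430
Exact value: 5.740335
Error: 0.119095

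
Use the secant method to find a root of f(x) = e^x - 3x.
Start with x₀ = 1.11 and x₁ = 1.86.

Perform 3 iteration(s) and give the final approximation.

f(x) = e^x - 3x
x₀ = 1.11, x₁ = 1.86

Secant formula: x_{n+1} = x_n - f(x_n)(x_n - x_{n-1})/(f(x_n) - f(x_{n-1}))

Iteration 1:
  f(1.110000) = -0.295642
  f(1.860000) = 0.843737
  x_2 = 1.860000 - 0.843737×(1.860000 - 1.110000)/(0.843737 - (-0.295642))
       = 1.304607
Iteration 2:
  f(1.860000) = 0.843737
  f(1.304607) = -0.227581
  x_3 = 1.304607 - (-0.227581)×(1.304607 - 1.860000)/(-0.227581 - 0.843737)
       = 1.422590
Iteration 3:
  f(1.304607) = -0.227581
  f(1.422590) = -0.119921
  x_4 = 1.422590 - (-0.119921)×(1.422590 - 1.304607)/(-0.119921 - (-0.227581))
       = 1.554009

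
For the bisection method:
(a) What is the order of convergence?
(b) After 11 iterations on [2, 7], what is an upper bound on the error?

(a) Bisection has linear (order 1) convergence; the error is halved each step.

(b) Error bound = (b-a)/2^n = (7 - 2)/2^{11}
    = 5/2^{11}

(a) 1 (linear); (b) error ≤ 2.44e-03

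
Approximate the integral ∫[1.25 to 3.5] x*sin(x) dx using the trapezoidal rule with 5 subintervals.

f(x) = x*sin(x)
a = 1.25, b = 3.5, n = 5
h = (b - a)/n = 0.450000

Trapezoidal rule: (h/2)[f(x₀) + 2f(x₁) + 2f(x₂) + ... + f(xₙ)]

x_0 = 1.2500, f(x_0) = 1.186231, coefficient = 1
x_1 = 1.7000, f(x_1) = 1.685830, coefficient = 2
x_2 = 2.1500, f(x_2) = 1.799332, coefficient = 2
x_3 = 2.6000, f(x_3) = 1.340304, coefficient = 2
x_4 = 3.0500, f(x_4) = 0.278967, coefficient = 2
x_5 = 3.5000, f(x_5) = -1.227741, coefficient = 1

I ≈ (0.450000/2) × 10.167356 = 2.287655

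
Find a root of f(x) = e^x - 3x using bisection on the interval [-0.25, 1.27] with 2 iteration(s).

f(x) = e^x - 3x
Initial interval: [-0.25, 1.27]

Iteration 1:
  c_1 = (-0.250000 + 1.270000)/2 = 0.510000
  f(c_1) = f(0.510000) = 0.135291
  f(a) × f(c) ≥ 0, new interval: [0.510000, 1.270000]
Iteration 2:
  c_2 = (0.510000 + 1.270000)/2 = 0.890000
  f(c_2) = f(0.890000) = -0.234870
  f(a) × f(c) < 0, new interval: [0.510000, 0.890000]

After 2 iteration(s), the approximation is c_2 = 0.890000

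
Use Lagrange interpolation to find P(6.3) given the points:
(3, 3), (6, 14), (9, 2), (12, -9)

Lagrange interpolation formula:
P(x) = Σ yᵢ × Lᵢ(x)
where Lᵢ(x) = Π_{j≠i} (x - xⱼ)/(xᵢ - xⱼ)

L_0(6.3) = (6.3 - 6)/(3 - 6) × (6.3 - 9)/(3 - 9) × (6.3 - 12)/(3 - 12) = -0.028500
L_1(6.3) = (6.3 - 3)/(6 - 3) × (6.3 - 9)/(6 - 9) × (6.3 - 12)/(6 - 12) = 0.940500
L_2(6.3) = (6.3 - 3)/(9 - 3) × (6.3 - 6)/(9 - 6) × (6.3 - 12)/(9 - 12) = 0.104500
L_3(6.3) = (6.3 - 3)/(12 - 3) × (6.3 - 6)/(12 - 6) × (6.3 - 9)/(12 - 9) = -0.016500

P(6.3) = 3×L_0(6.3) + 14×L_1(6.3) + 2×L_2(6.3) + (-9)×L_3(6.3)
P(6.3) = 13.439000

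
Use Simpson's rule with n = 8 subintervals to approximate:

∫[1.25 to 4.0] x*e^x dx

f(x) = x*e^x
a = 1.25, b = 4.0, n = 8
h = (b - a)/n = 0.343750

Simpson's rule: (h/3)[f(x₀) + 4f(x₁) + 2f(x₂) + ... + f(xₙ)]

x_0 = 1.2500, f(x_0) = 4.362929, coefficient = 1
x_1 = 1.5938, f(x_1) = 7.844712, coefficient = 4
x_2 = 1.9375, f(x_2) = 13.448916, coefficient = 2
x_3 = 2.2812, f(x_3) = 22.330948, coefficient = 4
x_4 = 2.6250, f(x_4) = 36.237007, coefficient = 2
x_5 = 2.9688, f(x_5) = 57.794348, coefficient = 4
x_6 = 3.3125, f(x_6) = 90.940295, coefficient = 2
x_7 = 3.6562, f(x_7) = 141.554957, coefficient = 4
x_8 = 4.0000, f(x_8) = 218.392600, coefficient = 1

I ≈ (0.343750/3) × 1422.107830 = 162.949855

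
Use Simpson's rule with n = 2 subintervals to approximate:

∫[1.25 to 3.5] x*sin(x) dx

f(x) = x*sin(x)
a = 1.25, b = 3.5, n = 2
h = (b - a)/n = 1.125000

Simpson's rule: (h/3)[f(x₀) + 4f(x₁) + 2f(x₂) + ... + f(xₙ)]

x_0 = 1.2500, f(x_0) = 1.186231, coefficient = 1
x_1 = 2.3750, f(x_1) = 1.647502, coefficient = 4
x_2 = 3.5000, f(x_2) = -1.227741, coefficient = 1

I ≈ (1.125000/3) × 6.548497 = 2.455686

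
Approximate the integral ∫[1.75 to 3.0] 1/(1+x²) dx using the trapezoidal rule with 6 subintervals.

f(x) = 1/(1+x²)
a = 1.75, b = 3.0, n = 6
h = (b - a)/n = 0.208333

Trapezoidal rule: (h/2)[f(x₀) + 2f(x₁) + 2f(x₂) + ... + f(xₙ)]

x_0 = 1.7500, f(x_0) = 0.246154, coefficient = 1
x_1 = 1.9583, f(x_1) = 0.206822, coefficient = 2
x_2 = 2.1667, f(x_2) = 0.175610, coefficient = 2
x_3 = 2.3750, f(x_3) = 0.150588, coefficient = 2
x_4 = 2.5833, f(x_4) = 0.130317, coefficient = 2
x_5 = 2.7917, f(x_5) = 0.113722, coefficient = 2
x_6 = 3.0000, f(x_6) = 0.100000, coefficient = 1

I ≈ (0.208333/2) × 1.900271 = 0.197945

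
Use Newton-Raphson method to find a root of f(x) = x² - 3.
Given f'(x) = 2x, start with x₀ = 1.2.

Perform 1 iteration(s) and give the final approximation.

f(x) = x² - 3
f'(x) = 2x
x₀ = 1.2

Newton-Raphson formula: x_{n+1} = x_n - f(x_n)/f'(x_n)

Iteration 1:
  f(1.200000) = -1.560000
  f'(1.200000) = 2.400000
  x_1 = 1.200000 - (-1.560000)/2.400000 = 1.850000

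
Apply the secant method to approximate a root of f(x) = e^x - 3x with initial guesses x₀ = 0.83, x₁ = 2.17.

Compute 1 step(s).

f(x) = e^x - 3x
x₀ = 0.83, x₁ = 2.17

Secant formula: x_{n+1} = x_n - f(x_n)(x_n - x_{n-1})/(f(x_n) - f(x_{n-1}))

Iteration 1:
  f(0.830000) = -0.196681
  f(2.170000) = 2.248284
  x_2 = 2.170000 - 2.248284×(2.170000 - 0.830000)/(2.248284 - (-0.196681))
       = 0.937794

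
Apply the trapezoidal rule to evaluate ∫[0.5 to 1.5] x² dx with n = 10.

f(x) = x²
a = 0.5, b = 1.5, n = 10
h = (b - a)/n = 0.100000

Trapezoidal rule: (h/2)[f(x₀) + 2f(x₁) + 2f(x₂) + ... + f(xₙ)]

x_0 = 0.5000, f(x_0) = 0.250000, coefficient = 1
x_1 = 0.6000, f(x_1) = 0.360000, coefficient = 2
x_2 = 0.7000, f(x_2) = 0.490000, coefficient = 2
x_3 = 0.8000, f(x_3) = 0.640000, coefficient = 2
x_4 = 0.9000, f(x_4) = 0.810000, coefficient = 2
x_5 = 1.0000, f(x_5) = 1.000000, coefficient = 2
x_6 = 1.1000, f(x_6) = 1.210000, coefficient = 2
x_7 = 1.2000, f(x_7) = 1.440000, coefficient = 2
x_8 = 1.3000, f(x_8) = 1.690000, coefficient = 2
x_9 = 1.4000, f(x_9) = 1.960000, coefficient = 2
x_10 = 1.5000, f(x_10) = 2.250000, coefficient = 1

I ≈ (0.100000/2) × 21.700000 = 1.085000
Exact value: 1.083333
Error: 0.001667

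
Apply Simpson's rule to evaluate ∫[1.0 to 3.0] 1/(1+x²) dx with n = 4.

f(x) = 1/(1+x²)
a = 1.0, b = 3.0, n = 4
h = (b - a)/n = 0.500000

Simpson's rule: (h/3)[f(x₀) + 4f(x₁) + 2f(x₂) + ... + f(xₙ)]

x_0 = 1.0000, f(x_0) = 0.500000, coefficient = 1
x_1 = 1.5000, f(x_1) = 0.307692, coefficient = 4
x_2 = 2.0000, f(x_2) = 0.200000, coefficient = 2
x_3 = 2.5000, f(x_3) = 0.137931, coefficient = 4
x_4 = 3.0000, f(x_4) = 0.100000, coefficient = 1

I ≈ (0.500000/3) × 2.782493 = 0.463749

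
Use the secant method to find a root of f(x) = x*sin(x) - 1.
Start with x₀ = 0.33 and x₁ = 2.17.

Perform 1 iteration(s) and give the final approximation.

f(x) = x*sin(x) - 1
x₀ = 0.33, x₁ = 2.17

Secant formula: x_{n+1} = x_n - f(x_n)(x_n - x_{n-1})/(f(x_n) - f(x_{n-1}))

Iteration 1:
  f(0.330000) = -0.893066
  f(2.170000) = 0.791953
  x_2 = 2.170000 - 0.791953×(2.170000 - 0.330000)/(0.791953 - (-0.893066))
       = 1.305206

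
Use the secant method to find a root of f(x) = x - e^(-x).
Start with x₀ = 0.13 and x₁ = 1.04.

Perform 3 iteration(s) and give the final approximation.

f(x) = x - e^(-x)
x₀ = 0.13, x₁ = 1.04

Secant formula: x_{n+1} = x_n - f(x_n)(x_n - x_{n-1})/(f(x_n) - f(x_{n-1}))

Iteration 1:
  f(0.130000) = -0.748095
  f(1.040000) = 0.686545
  x_2 = 1.040000 - 0.686545×(1.040000 - 0.130000)/(0.686545 - (-0.748095))
       = 0.604521
Iteration 2:
  f(1.040000) = 0.686545
  f(0.604521) = 0.058185
  x_3 = 0.604521 - 0.058185×(0.604521 - 1.040000)/(0.058185 - 0.686545)
       = 0.564197
Iteration 3:
  f(0.604521) = 0.058185
  f(0.564197) = -0.004620
  x_4 = 0.564197 - (-0.004620)×(0.564197 - 0.604521)/(-0.004620 - 0.058185)
       = 0.567163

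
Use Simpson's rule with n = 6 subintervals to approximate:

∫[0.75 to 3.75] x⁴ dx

f(x) = x⁴
a = 0.75, b = 3.75, n = 6
h = (b - a)/n = 0.500000

Simpson's rule: (h/3)[f(x₀) + 4f(x₁) + 2f(x₂) + ... + f(xₙ)]

x_0 = 0.7500, f(x_0) = 0.316406, coefficient = 1
x_1 = 1.2500, f(x_1) = 2.441406, coefficient = 4
x_2 = 1.7500, f(x_2) = 9.378906, coefficient = 2
x_3 = 2.2500, f(x_3) = 25.628906, coefficient = 4
x_4 = 2.7500, f(x_4) = 57.191406, coefficient = 2
x_5 = 3.2500, f(x_5) = 111.566406, coefficient = 4
x_6 = 3.7500, f(x_6) = 197.753906, coefficient = 1

I ≈ (0.500000/3) × 889.757812 = 148.292969
Exact value: 148.267969
Error: 0.025000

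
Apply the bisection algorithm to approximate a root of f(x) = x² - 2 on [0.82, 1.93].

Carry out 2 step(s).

f(x) = x² - 2
Initial interval: [0.82, 1.93]

Iteration 1:
  c_1 = (0.820000 + 1.930000)/2 = 1.375000
  f(c_1) = f(1.375000) = -0.109375
  f(a) × f(c) ≥ 0, new interval: [1.375000, 1.930000]
Iteration 2:
  c_2 = (1.375000 + 1.930000)/2 = 1.652500
  f(c_2) = f(1.652500) = 0.730756
  f(a) × f(c) < 0, new interval: [1.375000, 1.652500]

After 2 iteration(s), the approximation is c_2 = 1.652500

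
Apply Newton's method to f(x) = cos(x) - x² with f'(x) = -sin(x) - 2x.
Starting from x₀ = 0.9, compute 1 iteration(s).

f(x) = cos(x) - x²
f'(x) = -sin(x) - 2x
x₀ = 0.9

Newton-Raphson formula: x_{n+1} = x_n - f(x_n)/f'(x_n)

Iteration 1:
  f(0.900000) = -0.188390
  f'(0.900000) = -2.583327
  x_1 = 0.900000 - (-0.188390)/(-2.583327) = 0.827075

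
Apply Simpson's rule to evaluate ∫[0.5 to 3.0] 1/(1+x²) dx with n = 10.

f(x) = 1/(1+x²)
a = 0.5, b = 3.0, n = 10
h = (b - a)/n = 0.250000

Simpson's rule: (h/3)[f(x₀) + 4f(x₁) + 2f(x₂) + ... + f(xₙ)]

x_0 = 0.5000, f(x_0) = 0.800000, coefficient = 1
x_1 = 0.7500, f(x_1) = 0.640000, coefficient = 4
x_2 = 1.0000, f(x_2) = 0.500000, coefficient = 2
x_3 = 1.2500, f(x_3) = 0.390244, coefficient = 4
x_4 = 1.5000, f(x_4) = 0.307692, coefficient = 2
x_5 = 1.7500, f(x_5) = 0.246154, coefficient = 4
x_6 = 2.0000, f(x_6) = 0.200000, coefficient = 2
x_7 = 2.2500, f(x_7) = 0.164948, coefficient = 4
x_8 = 2.5000, f(x_8) = 0.137931, coefficient = 2
x_9 = 2.7500, f(x_9) = 0.116788, coefficient = 4
x_10 = 3.0000, f(x_10) = 0.100000, coefficient = 1

I ≈ (0.250000/3) × 9.423785 = 0.785315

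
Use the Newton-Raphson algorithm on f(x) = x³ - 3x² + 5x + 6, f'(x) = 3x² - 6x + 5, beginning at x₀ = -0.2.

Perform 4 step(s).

f(x) = x³ - 3x² + 5x + 6
f'(x) = 3x² - 6x + 5
x₀ = -0.2

Newton-Raphson formula: x_{n+1} = x_n - f(x_n)/f'(x_n)

Iteration 1:
  f(-0.200000) = 4.872000
  f'(-0.200000) = 6.320000
  x_1 = -0.200000 - 4.872000/6.320000 = -0.970886
Iteration 2:
  f(-0.970886) = -2.597466
  f'(-0.970886) = 13.653176
  x_2 = -0.970886 - (-2.597466)/13.653176 = -0.780640
Iteration 3:
  f(-0.780640) = -0.207115
  f'(-0.780640) = 11.512034
  x_3 = -0.780640 - (-0.207115)/11.512034 = -0.762649
Iteration 4:
  f(-0.762649) = -0.001723
  f'(-0.762649) = 11.320790
  x_4 = -0.762649 - (-0.001723)/11.320790 = -0.762496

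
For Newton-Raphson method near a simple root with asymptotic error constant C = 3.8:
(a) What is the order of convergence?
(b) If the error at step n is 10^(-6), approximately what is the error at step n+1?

(a) Newton-Raphson has quadratic (order 2) convergence near simple roots.
    This means |e_{n+1}| ≈ C|e_n|².

(b) With |e_n| = 10^(-6) and C = 3.8:
    |e_{n+1}| ≈ 3.8 × (10^(-6))² = 3.8 × 10^(-12)

(a) 2 (quadratic); (b) |e_{n+1}| ≈ 3.800e-12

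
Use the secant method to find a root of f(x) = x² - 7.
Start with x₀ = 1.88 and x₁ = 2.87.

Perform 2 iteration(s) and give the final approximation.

f(x) = x² - 7
x₀ = 1.88, x₁ = 2.87

Secant formula: x_{n+1} = x_n - f(x_n)(x_n - x_{n-1})/(f(x_n) - f(x_{n-1}))

Iteration 1:
  f(1.880000) = -3.465600
  f(2.870000) = 1.236900
  x_2 = 2.870000 - 1.236900×(2.870000 - 1.880000)/(1.236900 - (-3.465600))
       = 2.609600
Iteration 2:
  f(2.870000) = 1.236900
  f(2.609600) = -0.189988
  x_3 = 2.609600 - (-0.189988)×(2.609600 - 2.870000)/(-0.189988 - 1.236900)
       = 2.644272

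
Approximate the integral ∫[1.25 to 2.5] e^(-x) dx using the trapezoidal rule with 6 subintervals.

f(x) = e^(-x)
a = 1.25, b = 2.5, n = 6
h = (b - a)/n = 0.208333

Trapezoidal rule: (h/2)[f(x₀) + 2f(x₁) + 2f(x₂) + ... + f(xₙ)]

x_0 = 1.2500, f(x_0) = 0.286505, coefficient = 1
x_1 = 1.4583, f(x_1) = 0.232624, coefficient = 2
x_2 = 1.6667, f(x_2) = 0.188876, coefficient = 2
x_3 = 1.8750, f(x_3) = 0.153355, coefficient = 2
x_4 = 2.0833, f(x_4) = 0.124514, coefficient = 2
x_5 = 2.2917, f(x_5) = 0.101098, coefficient = 2
x_6 = 2.5000, f(x_6) = 0.082085, coefficient = 1

I ≈ (0.208333/2) × 1.969523 = 0.205159
Exact value: 0.204420
Error: 0.000739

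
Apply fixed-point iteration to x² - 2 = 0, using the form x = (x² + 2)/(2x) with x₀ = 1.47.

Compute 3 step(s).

Equation: x² - 2 = 0
Fixed-point form: x = (x² + 2)/(2x)
x₀ = 1.47

x_1 = g(1.470000) = 1.415272
x_2 = g(1.415272) = 1.414214
x_3 = g(1.414214) = 1.414214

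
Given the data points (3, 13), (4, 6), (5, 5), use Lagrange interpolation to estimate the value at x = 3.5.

Lagrange interpolation formula:
P(x) = Σ yᵢ × Lᵢ(x)
where Lᵢ(x) = Π_{j≠i} (x - xⱼ)/(xᵢ - xⱼ)

L_0(3.5) = (3.5 - 4)/(3 - 4) × (3.5 - 5)/(3 - 5) = 0.375000
L_1(3.5) = (3.5 - 3)/(4 - 3) × (3.5 - 5)/(4 - 5) = 0.750000
L_2(3.5) = (3.5 - 3)/(5 - 3) × (3.5 - 4)/(5 - 4) = -0.125000

P(3.5) = 13×L_0(3.5) + 6×L_1(3.5) + 5×L_2(3.5)
P(3.5) = 8.750000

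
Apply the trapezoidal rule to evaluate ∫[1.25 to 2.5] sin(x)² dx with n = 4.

f(x) = sin(x)²
a = 1.25, b = 2.5, n = 4
h = (b - a)/n = 0.312500

Trapezoidal rule: (h/2)[f(x₀) + 2f(x₁) + 2f(x₂) + ... + f(xₙ)]

x_0 = 1.2500, f(x_0) = 0.900572, coefficient = 1
x_1 = 1.5625, f(x_1) = 0.999931, coefficient = 2
x_2 = 1.8750, f(x_2) = 0.910280, coefficient = 2
x_3 = 2.1875, f(x_3) = 0.665512, coefficient = 2
x_4 = 2.5000, f(x_4) = 0.358169, coefficient = 1

I ≈ (0.312500/2) × 6.410187 = 1.001592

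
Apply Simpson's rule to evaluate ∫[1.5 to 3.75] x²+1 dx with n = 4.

f(x) = x²+1
a = 1.5, b = 3.75, n = 4
h = (b - a)/n = 0.562500

Simpson's rule: (h/3)[f(x₀) + 4f(x₁) + 2f(x₂) + ... + f(xₙ)]

x_0 = 1.5000, f(x_0) = 3.250000, coefficient = 1
x_1 = 2.0625, f(x_1) = 5.253906, coefficient = 4
x_2 = 2.6250, f(x_2) = 7.890625, coefficient = 2
x_3 = 3.1875, f(x_3) = 11.160156, coefficient = 4
x_4 = 3.7500, f(x_4) = 15.062500, coefficient = 1

I ≈ (0.562500/3) × 99.750000 = 18.703125
Exact value: 18.703125
Error: 0.000000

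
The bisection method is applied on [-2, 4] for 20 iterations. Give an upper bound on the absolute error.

Bisection error bound: |error| ≤ (b-a)/2^n
|error| ≤ (4 - (-2))/2^20 = 6/2^20
|error| ≤ 0.0000057220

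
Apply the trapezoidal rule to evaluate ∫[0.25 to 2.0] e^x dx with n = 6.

f(x) = e^x
a = 0.25, b = 2.0, n = 6
h = (b - a)/n = 0.291667

Trapezoidal rule: (h/2)[f(x₀) + 2f(x₁) + 2f(x₂) + ... + f(xₙ)]

x_0 = 0.2500, f(x_0) = 1.284025, coefficient = 1
x_1 = 0.5417, f(x_1) = 1.718869, coefficient = 2
x_2 = 0.8333, f(x_2) = 2.300976, coefficient = 2
x_3 = 1.1250, f(x_3) = 3.080217, coefficient = 2
x_4 = 1.4167, f(x_4) = 4.123353, coefficient = 2
x_5 = 1.7083, f(x_5) = 5.519754, coefficient = 2
x_6 = 2.0000, f(x_6) = 7.389056, coefficient = 1

I ≈ (0.291667/2) × 42.159420 = 6.148249
Exact value: 6.105031
Error: 0.043218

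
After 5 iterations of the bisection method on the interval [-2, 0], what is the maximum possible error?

Bisection error bound: |error| ≤ (b-a)/2^n
|error| ≤ (0 - (-2))/2^5 = 2/2^5
|error| ≤ 0.0625000000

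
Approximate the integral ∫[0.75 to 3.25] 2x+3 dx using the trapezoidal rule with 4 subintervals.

f(x) = 2x+3
a = 0.75, b = 3.25, n = 4
h = (b - a)/n = 0.625000

Trapezoidal rule: (h/2)[f(x₀) + 2f(x₁) + 2f(x₂) + ... + f(xₙ)]

x_0 = 0.7500, f(x_0) = 4.500000, coefficient = 1
x_1 = 1.3750, f(x_1) = 5.750000, coefficient = 2
x_2 = 2.0000, f(x_2) = 7.000000, coefficient = 2
x_3 = 2.6250, f(x_3) = 8.250000, coefficient = 2
x_4 = 3.2500, f(x_4) = 9.500000, coefficient = 1

I ≈ (0.625000/2) × 56.000000 = 17.500000
Exact value: 17.500000
Error: 0.000000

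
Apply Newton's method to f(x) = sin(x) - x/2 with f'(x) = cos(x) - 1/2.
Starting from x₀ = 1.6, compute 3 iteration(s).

f(x) = sin(x) - x/2
f'(x) = cos(x) - 1/2
x₀ = 1.6

Newton-Raphson formula: x_{n+1} = x_n - f(x_n)/f'(x_n)

Iteration 1:
  f(1.600000) = 0.199574
  f'(1.600000) = -0.529200
  x_1 = 1.600000 - 0.199574/(-0.529200) = 1.977124
Iteration 2:
  f(1.977124) = -0.069983
  f'(1.977124) = -0.895238
  x_2 = 1.977124 - (-0.069983)/(-0.895238) = 1.898951
Iteration 3:
  f(1.898951) = -0.002837
  f'(1.898951) = -0.822297
  x_3 = 1.898951 - (-0.002837)/(-0.822297) = 1.895501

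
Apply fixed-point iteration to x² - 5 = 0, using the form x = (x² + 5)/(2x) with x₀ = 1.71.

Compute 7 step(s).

Equation: x² - 5 = 0
Fixed-point form: x = (x² + 5)/(2x)
x₀ = 1.71

x_1 = g(1.710000) = 2.316988
x_2 = g(2.316988) = 2.237481
x_3 = g(2.237481) = 2.236068
x_4 = g(2.236068) = 2.236068
x_5 = g(2.236068) = 2.236068
x_6 = g(2.236068) = 2.236068
x_7 = g(2.236068) = 2.236068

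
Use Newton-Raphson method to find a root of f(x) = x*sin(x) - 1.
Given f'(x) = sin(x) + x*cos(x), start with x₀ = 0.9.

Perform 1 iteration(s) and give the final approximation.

f(x) = x*sin(x) - 1
f'(x) = sin(x) + x*cos(x)
x₀ = 0.9

Newton-Raphson formula: x_{n+1} = x_n - f(x_n)/f'(x_n)

Iteration 1:
  f(0.900000) = -0.295006
  f'(0.900000) = 1.342776
  x_1 = 0.900000 - (-0.295006)/1.342776 = 1.119698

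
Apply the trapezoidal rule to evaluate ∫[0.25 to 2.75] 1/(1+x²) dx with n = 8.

f(x) = 1/(1+x²)
a = 0.25, b = 2.75, n = 8
h = (b - a)/n = 0.312500

Trapezoidal rule: (h/2)[f(x₀) + 2f(x₁) + 2f(x₂) + ... + f(xₙ)]

x_0 = 0.2500, f(x_0) = 0.941176, coefficient = 1
x_1 = 0.5625, f(x_1) = 0.759644, coefficient = 2
x_2 = 0.8750, f(x_2) = 0.566372, coefficient = 2
x_3 = 1.1875, f(x_3) = 0.414911, coefficient = 2
x_4 = 1.5000, f(x_4) = 0.307692, coefficient = 2
x_5 = 1.8125, f(x_5) = 0.233364, coefficient = 2
x_6 = 2.1250, f(x_6) = 0.181303, coefficient = 2
x_7 = 2.4375, f(x_7) = 0.144063, coefficient = 2
x_8 = 2.7500, f(x_8) = 0.116788, coefficient = 1

I ≈ (0.312500/2) × 6.272662 = 0.980103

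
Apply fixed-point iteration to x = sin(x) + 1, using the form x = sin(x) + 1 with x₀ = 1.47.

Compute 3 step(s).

Equation: x = sin(x) + 1
Fixed-point form: x = sin(x) + 1
x₀ = 1.47

x_1 = g(1.470000) = 1.994924
x_2 = g(1.994924) = 1.911398
x_3 = g(1.911398) = 1.942554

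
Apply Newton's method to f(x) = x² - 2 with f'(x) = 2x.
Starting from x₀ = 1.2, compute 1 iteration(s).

f(x) = x² - 2
f'(x) = 2x
x₀ = 1.2

Newton-Raphson formula: x_{n+1} = x_n - f(x_n)/f'(x_n)

Iteration 1:
  f(1.200000) = -0.560000
  f'(1.200000) = 2.400000
  x_1 = 1.200000 - (-0.560000)/2.400000 = 1.433333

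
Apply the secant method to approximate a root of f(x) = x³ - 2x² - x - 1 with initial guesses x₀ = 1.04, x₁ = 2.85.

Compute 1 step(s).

f(x) = x³ - 2x² - x - 1
x₀ = 1.04, x₁ = 2.85

Secant formula: x_{n+1} = x_n - f(x_n)(x_n - x_{n-1})/(f(x_n) - f(x_{n-1}))

Iteration 1:
  f(1.040000) = -3.078336
  f(2.850000) = 3.054125
  x_2 = 2.850000 - 3.054125×(2.850000 - 1.040000)/(3.054125 - (-3.078336))
       = 1.948573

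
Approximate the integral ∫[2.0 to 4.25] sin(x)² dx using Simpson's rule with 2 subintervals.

f(x) = sin(x)²
a = 2.0, b = 4.25, n = 2
h = (b - a)/n = 1.125000

Simpson's rule: (h/3)[f(x₀) + 4f(x₁) + 2f(x₂) + ... + f(xₙ)]

x_0 = 2.0000, f(x_0) = 0.826822, coefficient = 1
x_1 = 3.1250, f(x_1) = 0.000275, coefficient = 4
x_2 = 4.2500, f(x_2) = 0.801006, coefficient = 1

I ≈ (1.125000/3) × 1.628929 = 0.610848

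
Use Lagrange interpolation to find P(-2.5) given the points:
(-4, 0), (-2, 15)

Lagrange interpolation formula:
P(x) = Σ yᵢ × Lᵢ(x)
where Lᵢ(x) = Π_{j≠i} (x - xⱼ)/(xᵢ - xⱼ)

L_0(-2.5) = (-2.5 - (-2))/(-4 - (-2)) = 0.250000
L_1(-2.5) = (-2.5 - (-4))/(-2 - (-4)) = 0.750000

P(-2.5) = 0×L_0(-2.5) + 15×L_1(-2.5)
P(-2.5) = 11.250000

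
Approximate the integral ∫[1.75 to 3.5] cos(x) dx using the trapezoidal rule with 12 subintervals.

f(x) = cos(x)
a = 1.75, b = 3.5, n = 12
h = (b - a)/n = 0.145833

Trapezoidal rule: (h/2)[f(x₀) + 2f(x₁) + 2f(x₂) + ... + f(xₙ)]

x_0 = 1.7500, f(x_0) = -0.178246, coefficient = 1
x_1 = 1.8958, f(x_1) = -0.319344, coefficient = 2
x_2 = 2.0417, f(x_2) = -0.453662, coefficient = 2
x_3 = 2.1875, f(x_3) = -0.578349, coefficient = 2
x_4 = 2.3333, f(x_4) = -0.690758, coefficient = 2
x_5 = 2.4792, f(x_5) = -0.788502, coefficient = 2
x_6 = 2.6250, f(x_6) = -0.869507, coefficient = 2
x_7 = 2.7708, f(x_7) = -0.932052, coefficient = 2
x_8 = 2.9167, f(x_8) = -0.974811, coefficient = 2
x_9 = 3.0625, f(x_9) = -0.996874, coefficient = 2
x_10 = 3.2083, f(x_10) = -0.997774, coefficient = 2
x_11 = 3.3542, f(x_11) = -0.977491, coefficient = 2
x_12 = 3.5000, f(x_12) = -0.936457, coefficient = 1

I ≈ (0.145833/2) × -18.272952 = -1.332403
Exact value: -1.334769
Error: 0.002366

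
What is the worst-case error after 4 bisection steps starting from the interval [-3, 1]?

Bisection error bound: |error| ≤ (b-a)/2^n
|error| ≤ (1 - (-3))/2^4 = 4/2^4
|error| ≤ 0.2500000000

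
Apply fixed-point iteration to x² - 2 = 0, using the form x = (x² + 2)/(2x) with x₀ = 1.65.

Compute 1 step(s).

Equation: x² - 2 = 0
Fixed-point form: x = (x² + 2)/(2x)
x₀ = 1.65

x_1 = g(1.650000) = 1.431061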